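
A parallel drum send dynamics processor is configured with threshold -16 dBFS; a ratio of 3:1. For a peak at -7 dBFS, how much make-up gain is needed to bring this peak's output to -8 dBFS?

Without make-up, output = threshold + overshoot/3 = -16 + 3 = -13 dBFS.
Gap to target: 5 dB.

5 dB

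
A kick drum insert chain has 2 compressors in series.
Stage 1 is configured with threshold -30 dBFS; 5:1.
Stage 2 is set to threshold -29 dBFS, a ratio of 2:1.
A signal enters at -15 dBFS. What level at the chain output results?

-28 dBFS

Stage 1: overshoot 15 dB → 15/5 = 3 dB → -27 dBFS.
Stage 2: -27 dBFS is 2 dB over -29 dBFS; at 2:1 that becomes 1 dB over, giving -28 dBFS.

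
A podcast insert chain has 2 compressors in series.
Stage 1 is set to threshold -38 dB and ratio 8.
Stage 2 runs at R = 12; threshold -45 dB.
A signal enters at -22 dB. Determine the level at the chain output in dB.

Stage 1: 16 dB above -38 dB, reduced 8:1 to 2 dB above → -36 dB.
Stage 2: -36 dB is 9 dB over -45 dB; at 12:1 that becomes 0.75 dB over, giving -44.25 dB.

-44.25 dB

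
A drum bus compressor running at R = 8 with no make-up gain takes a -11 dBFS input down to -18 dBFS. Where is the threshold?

Gain reduction = -11 − (-18) = 7 dB; output overshoot = GR / (R − 1) = 7 / 7 = 1 dB.
Threshold = output − output overshoot = -18 − 1 = -19 dBFS.

-19 dBFS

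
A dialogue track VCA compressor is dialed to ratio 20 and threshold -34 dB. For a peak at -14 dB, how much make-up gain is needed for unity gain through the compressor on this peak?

19 dB

Overshoot 20 dB → 20/20 = 1 dB after compression, so the compressed level is -34 + 1 = -33 dB.
Make-up = target − compressed = -14 − (-33) = 19 dB.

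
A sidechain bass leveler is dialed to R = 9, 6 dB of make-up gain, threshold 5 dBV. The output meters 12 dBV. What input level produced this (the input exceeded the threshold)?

Before make-up, the level was 12 − 6 = 6 dBV.
That's 1 dB above the 5 dBV threshold.
Undo the ratio: input overshoot = 1 × 9 = 9 dB, giving input = 14 dBV.

14 dBV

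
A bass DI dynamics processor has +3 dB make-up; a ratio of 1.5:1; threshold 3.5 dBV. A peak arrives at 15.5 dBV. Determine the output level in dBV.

The input is 12 dB above the 3.5 dBV threshold.
1.5:1 compression reduces that to 12/1.5 = 8 dB over.
So the level is 3.5 + 8 = 11.5 dBV; make-up adds 3 dB, giving 14.5 dBV.

14.5 dBV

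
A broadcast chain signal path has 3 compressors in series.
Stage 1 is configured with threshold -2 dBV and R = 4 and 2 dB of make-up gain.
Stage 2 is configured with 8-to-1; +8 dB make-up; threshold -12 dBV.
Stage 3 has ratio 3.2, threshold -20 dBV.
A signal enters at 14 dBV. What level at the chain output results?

-14.375 dBV

Stage 1: 16 dB above -2 dBV, reduced 4:1 to 4 dB above → 2 dBV; +2 dB make-up → 4 dBV.
Stage 2: 4 dBV is 16 dB over -12 dBV; at 8:1 that becomes 2 dB over, giving -10 dBV; +8 dB make-up → -2 dBV.
Stage 3: -2 dBV is 18 dB over -20 dBV; at 3.2:1 that becomes 5.625 dB over, giving -14.375 dBV.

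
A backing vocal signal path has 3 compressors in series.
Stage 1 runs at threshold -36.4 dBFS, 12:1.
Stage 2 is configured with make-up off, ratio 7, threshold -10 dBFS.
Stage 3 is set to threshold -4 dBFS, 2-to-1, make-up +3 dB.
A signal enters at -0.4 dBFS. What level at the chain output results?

Stage 1: 36 dB above -36.4 dBFS, reduced 12:1 to 3 dB above → -33.4 dBFS.
Stage 2: -33.4 dBFS ≤ -10 dBFS, so stage 2 doesn't engage; output -33.4 dBFS.
Stage 3: -33.4 dBFS ≤ -4 dBFS, so stage 3 doesn't engage; make-up brings it to -30.4 dBFS.

-30.4 dBFS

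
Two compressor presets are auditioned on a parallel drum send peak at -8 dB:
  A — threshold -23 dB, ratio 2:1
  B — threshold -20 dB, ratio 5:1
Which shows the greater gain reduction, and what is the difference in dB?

B, by 2.1 dB

A: 15 dB over, compressed to 7.5 dB over, so 7.5 dB of GR.
B: 12 dB over, compressed to 2.4 dB over, so 9.6 dB of GR.
B reduces 2.1 dB more.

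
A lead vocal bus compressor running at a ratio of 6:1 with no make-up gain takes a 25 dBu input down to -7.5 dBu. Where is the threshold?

-14 dBu

Input is 39 dB above T (since output overshoot × R = input overshoot: (-7.5 − T)·6 = 25 − T gives T = -14 dBu).
Check: -14 + (25 − (-14))/6 = -14 + 6.5 = -7.5 dBu. ✓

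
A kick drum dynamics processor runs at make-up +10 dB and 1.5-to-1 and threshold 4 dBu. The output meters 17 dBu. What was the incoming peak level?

8.5 dBu

Stripping the +10 dB make-up gives 7 dBu at the gain stage.
That's 3 dB above the 4 dBu threshold.
Input overshoot = R × output overshoot = 4.5 dB → input = 4 + 4.5 = 8.5 dBu.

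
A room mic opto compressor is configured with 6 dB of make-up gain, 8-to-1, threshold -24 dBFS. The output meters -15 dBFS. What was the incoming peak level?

Stripping the +6 dB make-up gives -21 dBFS at the gain stage.
Post-compression overshoot = -21 − (-24) = 3 dB.
Undo the ratio: input overshoot = 3 × 8 = 24 dB, giving input = 0 dBFS.

0 dBFS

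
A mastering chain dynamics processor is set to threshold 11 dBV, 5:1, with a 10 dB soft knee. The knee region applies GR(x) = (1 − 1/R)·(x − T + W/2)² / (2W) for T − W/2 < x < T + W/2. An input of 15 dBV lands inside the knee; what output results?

x − T + W/2 = 15 − 11 + 5 = 9.
GR = (1 − 1/5) × 9² / 20 = 0.8 × 81 / 20 = 3.24 dB.
Output = 15 − 3.24 = 11.76 dBV.

11.76 dBV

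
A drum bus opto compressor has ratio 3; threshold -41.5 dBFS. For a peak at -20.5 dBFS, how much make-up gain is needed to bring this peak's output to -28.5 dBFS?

6 dB

Without make-up, output = threshold + overshoot/3 = -41.5 + 7 = -34.5 dBFS.
Gap to target: 6 dB.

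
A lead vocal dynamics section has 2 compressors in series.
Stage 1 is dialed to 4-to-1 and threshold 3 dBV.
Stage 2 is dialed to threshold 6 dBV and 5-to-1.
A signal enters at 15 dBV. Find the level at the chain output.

Stage 1: 12 dB above 3 dBV, reduced 4:1 to 3 dB above → 6 dBV.
Stage 2: 6 dBV is at or below the 6 dBV threshold — no compression; output 6 dBV.

6 dBV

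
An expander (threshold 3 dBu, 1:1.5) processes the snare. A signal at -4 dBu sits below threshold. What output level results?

-7.5 dBu

The input is 7 dB below the 3 dBu threshold.
A 1:1.5 expander multiplies undershoot by 1.5: 7 × 1.5 = 10.5 dB below threshold.
Output = 3 − 10.5 = -7.5 dBu.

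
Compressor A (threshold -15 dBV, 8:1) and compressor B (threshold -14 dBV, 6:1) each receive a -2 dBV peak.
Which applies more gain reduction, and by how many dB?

A: GR = 13 − 13/8 = 11.375 dB.
B: GR = 12 − 12/6 = 10 dB.
A applies 1.375 dB more gain reduction.

A, by 1.375 dB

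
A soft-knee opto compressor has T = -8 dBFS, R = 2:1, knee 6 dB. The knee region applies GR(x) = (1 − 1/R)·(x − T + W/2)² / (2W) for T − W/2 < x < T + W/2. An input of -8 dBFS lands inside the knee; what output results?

-8.375 dBFS

x − T + W/2 = -8 − (-8) + 3 = 3.
GR = (1 − 1/2) × 3² / 12 = 0.5 × 9 / 12 = 0.375 dB.
Output = -8 − 0.375 = -8.375 dBFS.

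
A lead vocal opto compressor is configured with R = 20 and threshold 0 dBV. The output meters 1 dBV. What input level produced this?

20 dBV

Post-compression overshoot = 1 − 0 = 1 dB.
Undo the ratio: input overshoot = 1 × 20 = 20 dB, giving input = 20 dBV.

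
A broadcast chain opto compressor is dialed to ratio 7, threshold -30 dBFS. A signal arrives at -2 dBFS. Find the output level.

The input is 28 dB above the -30 dBFS threshold.
At 7:1 the overshoot is divided by 7, leaving 4 dB above threshold.
So the level is -30 + 4 = -26 dBFS.

-26 dBFS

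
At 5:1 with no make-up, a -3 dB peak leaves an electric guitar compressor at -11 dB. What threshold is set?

-13 dB

Let T be the threshold. Output overshoot = (input overshoot)/R, so -11 − T = (-3 − T)/5.
5·(-11 − T) = -3 − T → 4·T = -55 − (-3) = -52.
T = -52/4 = -13 dB.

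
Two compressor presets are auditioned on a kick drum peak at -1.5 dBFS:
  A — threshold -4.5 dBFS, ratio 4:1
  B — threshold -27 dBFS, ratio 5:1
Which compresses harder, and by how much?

A: 3 dB over, compressed to 0.75 dB over, so 2.25 dB of GR.
B: 25.5 dB over, compressed to 5.1 dB over, so 20.4 dB of GR.
B reduces 18.15 dB more.

B, by 18.15 dB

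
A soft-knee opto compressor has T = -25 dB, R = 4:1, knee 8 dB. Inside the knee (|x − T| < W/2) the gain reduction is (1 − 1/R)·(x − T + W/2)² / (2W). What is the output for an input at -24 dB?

x − T + W/2 = -24 − (-25) + 4 = 5.
GR = (1 − 1/4) × 5² / 16 = 0.75 × 25 / 16 = 1.171875 dB.
Output = -24 − 1.171875 = -25.171875 dB.

-25.171875 dB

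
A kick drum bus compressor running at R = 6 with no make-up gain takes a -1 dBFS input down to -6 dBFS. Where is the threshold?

-7 dBFS

Input is 6 dB above T (since output overshoot × R = input overshoot: (-6 − T)·6 = -1 − T gives T = -7 dBFS).
Check: -7 + (-1 − (-7))/6 = -7 + 1 = -6 dBFS. ✓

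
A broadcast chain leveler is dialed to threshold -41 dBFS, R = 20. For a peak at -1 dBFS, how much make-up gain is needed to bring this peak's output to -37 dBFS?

Without make-up, output = threshold + overshoot/20 = -41 + 2 = -39 dBFS.
Gap to target: 2 dB.

2 dB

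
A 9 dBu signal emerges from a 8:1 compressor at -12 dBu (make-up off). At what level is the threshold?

Gain reduction = 9 − (-12) = 21 dB; output overshoot = GR / (R − 1) = 21 / 7 = 3 dB.
Threshold = output − output overshoot = -12 − 3 = -15 dBu.

-15 dBu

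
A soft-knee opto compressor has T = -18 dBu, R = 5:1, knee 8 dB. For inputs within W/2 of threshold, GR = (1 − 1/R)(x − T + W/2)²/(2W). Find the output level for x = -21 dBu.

x − T + W/2 = -21 − (-18) + 4 = 1.
GR = (1 − 1/5) × 1² / 16 = 0.8 × 1 / 16 = 0.05 dB.
Output = -21 − 0.05 = -21.05 dBu.

-21.05 dBu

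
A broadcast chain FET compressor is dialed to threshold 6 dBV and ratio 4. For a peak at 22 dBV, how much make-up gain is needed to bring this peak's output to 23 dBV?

13 dB

Overshoot 16 dB → 16/4 = 4 dB after compression, so the compressed level is 6 + 4 = 10 dBV.
Make-up = target − compressed = 23 − 10 = 13 dB.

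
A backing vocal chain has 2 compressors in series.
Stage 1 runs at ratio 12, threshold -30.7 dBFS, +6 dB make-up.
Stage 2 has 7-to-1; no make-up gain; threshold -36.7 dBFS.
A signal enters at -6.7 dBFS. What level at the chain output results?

Stage 1: 24 dB above -30.7 dBFS, reduced 12:1 to 2 dB above → -28.7 dBFS; +6 dB make-up → -22.7 dBFS.
Stage 2: 14 dB above -36.7 dBFS, reduced 7:1 to 2 dB above → -34.7 dBFS.

-34.7 dBFS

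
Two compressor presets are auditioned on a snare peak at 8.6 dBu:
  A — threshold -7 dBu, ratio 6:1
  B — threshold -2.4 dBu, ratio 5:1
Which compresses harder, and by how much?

A, by 4.2 dB

A: overshoot 15.6 dB → output overshoot 2.6 dB → GR 13 dB.
B: overshoot 11 dB → output overshoot 2.2 dB → GR 8.8 dB.
Difference: 4.2 dB in favour of A.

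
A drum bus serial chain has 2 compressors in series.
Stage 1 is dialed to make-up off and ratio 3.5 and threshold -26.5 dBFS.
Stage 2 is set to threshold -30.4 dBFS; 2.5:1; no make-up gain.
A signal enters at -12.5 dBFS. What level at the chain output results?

Stage 1: 14 dB above -26.5 dBFS, reduced 3.5:1 to 4 dB above → -22.5 dBFS.
Stage 2: -22.5 dBFS is 7.9 dB over -30.4 dBFS; at 2.5:1 that becomes 3.16 dB over, giving -27.24 dBFS.

-27.24 dBFS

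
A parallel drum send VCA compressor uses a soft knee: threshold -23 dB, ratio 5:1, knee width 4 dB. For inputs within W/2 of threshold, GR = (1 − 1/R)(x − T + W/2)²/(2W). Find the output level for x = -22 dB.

x − T + W/2 = -22 − (-23) + 2 = 3.
GR = (1 − 1/5) × 3² / 8 = 0.8 × 9 / 8 = 0.9 dB.
Output = -22 − 0.9 = -22.9 dB.

-22.9 dB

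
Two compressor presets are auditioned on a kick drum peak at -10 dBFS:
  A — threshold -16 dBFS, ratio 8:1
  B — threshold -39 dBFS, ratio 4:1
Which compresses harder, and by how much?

A: overshoot 6 dB → output overshoot 0.75 dB → GR 5.25 dB.
B: overshoot 29 dB → output overshoot 7.25 dB → GR 21.75 dB.
B applies 16.5 dB more gain reduction.

B, by 16.5 dB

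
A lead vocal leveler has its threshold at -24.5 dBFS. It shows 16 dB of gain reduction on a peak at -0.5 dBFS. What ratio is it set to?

3:1

Input overshoot = -0.5 − (-24.5) = 24 dB.
Output overshoot = 24 − 16 = 8 dB.
Ratio = input overshoot / output overshoot = 24 / 8 = 3.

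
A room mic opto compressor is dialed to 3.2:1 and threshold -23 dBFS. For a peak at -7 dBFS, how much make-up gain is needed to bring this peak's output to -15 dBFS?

3 dB

Overshoot 16 dB → 16/3.2 = 5 dB after compression, so the compressed level is -23 + 5 = -18 dBFS.
Make-up = target − compressed = -15 − (-18) = 3 dB.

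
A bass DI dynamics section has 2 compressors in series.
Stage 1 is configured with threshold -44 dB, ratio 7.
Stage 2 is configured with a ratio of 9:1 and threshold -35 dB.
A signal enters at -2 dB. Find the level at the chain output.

-38 dB

Stage 1: 42 dB above -44 dB, reduced 7:1 to 6 dB above → -38 dB.
Stage 2: -38 dB ≤ -35 dB, so stage 2 doesn't engage; output -38 dB.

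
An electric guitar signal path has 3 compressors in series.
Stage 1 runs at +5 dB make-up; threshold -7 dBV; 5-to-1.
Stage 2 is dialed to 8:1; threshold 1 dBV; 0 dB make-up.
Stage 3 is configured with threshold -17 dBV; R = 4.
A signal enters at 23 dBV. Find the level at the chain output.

Stage 1: 23 dBV is 30 dB over -7 dBV; at 5:1 that becomes 6 dB over, giving -1 dBV; +5 dB make-up → 4 dBV.
Stage 2: 3 dB above 1 dBV, reduced 8:1 to 0.375 dB above → 1.375 dBV.
Stage 3: 18.375 dB above -17 dBV, reduced 4:1 to 4.59375 dB above → -12.40625 dBV.

-12.40625 dBV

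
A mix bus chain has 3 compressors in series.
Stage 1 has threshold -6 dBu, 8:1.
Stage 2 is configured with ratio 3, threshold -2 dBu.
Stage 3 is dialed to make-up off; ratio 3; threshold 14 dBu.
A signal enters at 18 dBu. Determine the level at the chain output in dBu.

-3 dBu

Stage 1: 24 dB above -6 dBu, reduced 8:1 to 3 dB above → -3 dBu.
Stage 2: below threshold (-3 ≤ -2); passes unchanged; output -3 dBu.
Stage 3: below threshold (-3 ≤ 14); passes unchanged; output -3 dBu.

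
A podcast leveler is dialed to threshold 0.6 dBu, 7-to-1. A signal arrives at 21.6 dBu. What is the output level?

3.6 dBu

21.6 dBu sits 21 dB over threshold.
The 21 dB excess becomes 3 dB after 7:1 reduction.
So the level is 0.6 + 3 = 3.6 dBu.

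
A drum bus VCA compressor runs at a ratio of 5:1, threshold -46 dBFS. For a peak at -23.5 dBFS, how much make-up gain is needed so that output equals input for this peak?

Without make-up, output = threshold + overshoot/5 = -46 + 4.5 = -41.5 dBFS.
Gap to target: 18 dB.

18 dB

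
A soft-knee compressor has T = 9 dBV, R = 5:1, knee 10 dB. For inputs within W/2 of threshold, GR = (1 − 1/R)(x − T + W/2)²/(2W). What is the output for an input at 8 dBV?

x − T + W/2 = 8 − 9 + 5 = 4.
GR = (1 − 1/5) × 4² / 20 = 0.8 × 16 / 20 = 0.64 dB.
Output = 8 − 0.64 = 7.36 dBV.

7.36 dBV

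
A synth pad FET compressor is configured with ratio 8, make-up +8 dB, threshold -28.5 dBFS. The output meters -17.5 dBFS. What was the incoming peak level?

-4.5 dBFS

Stripping the +8 dB make-up gives -25.5 dBFS at the gain stage.
The compressed level sits -25.5 − (-28.5) = 3 dB over threshold.
Undo the ratio: input overshoot = 3 × 8 = 24 dB, giving input = -4.5 dBFS.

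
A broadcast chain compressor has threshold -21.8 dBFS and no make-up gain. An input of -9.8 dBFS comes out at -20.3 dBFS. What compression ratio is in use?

8:1

Input overshoot = -9.8 − (-21.8) = 12 dB; output overshoot = -20.3 − (-21.8) = 1.5 dB.
Ratio = 12 / 1.5 = 8.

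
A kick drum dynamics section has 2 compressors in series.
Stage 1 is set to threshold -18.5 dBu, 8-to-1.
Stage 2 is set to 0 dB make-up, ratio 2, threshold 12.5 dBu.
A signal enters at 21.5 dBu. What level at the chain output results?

Stage 1: 21.5 dBu is 40 dB over -18.5 dBu; at 8:1 that becomes 5 dB over, giving -13.5 dBu.
Stage 2: below threshold (-13.5 ≤ 12.5); passes unchanged; output -13.5 dBu.

-13.5 dBu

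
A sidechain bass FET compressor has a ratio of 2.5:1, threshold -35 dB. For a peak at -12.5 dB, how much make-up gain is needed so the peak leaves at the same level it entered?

The peak compresses to -35 + 22.5/2.5 = -26 dB.
To reach -12.5 dB requires -12.5 − (-26) = 13.5 dB of make-up.

13.5 dB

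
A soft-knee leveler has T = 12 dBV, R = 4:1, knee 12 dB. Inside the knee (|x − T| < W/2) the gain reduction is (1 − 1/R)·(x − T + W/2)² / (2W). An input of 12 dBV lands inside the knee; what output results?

10.875 dBV

x − T + W/2 = 12 − 12 + 6 = 6.
GR = (1 − 1/4) × 6² / 24 = 0.75 × 36 / 24 = 1.125 dB.
Output = 12 − 1.125 = 10.875 dBV.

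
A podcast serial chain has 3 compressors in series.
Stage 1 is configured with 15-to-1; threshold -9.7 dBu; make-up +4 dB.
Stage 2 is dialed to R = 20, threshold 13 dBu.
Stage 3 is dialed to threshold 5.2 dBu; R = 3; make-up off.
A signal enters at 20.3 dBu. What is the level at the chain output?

-3.7 dBu

Stage 1: overshoot 30 dB → 30/15 = 2 dB → -7.7 dBu; +4 dB make-up → -3.7 dBu.
Stage 2: below threshold (-3.7 ≤ 13); passes unchanged; output -3.7 dBu.
Stage 3: below threshold (-3.7 ≤ 5.2); passes unchanged; output -3.7 dBu.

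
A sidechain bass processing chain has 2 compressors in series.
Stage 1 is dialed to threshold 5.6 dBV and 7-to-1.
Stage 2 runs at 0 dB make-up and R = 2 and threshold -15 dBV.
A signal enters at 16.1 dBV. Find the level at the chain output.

Stage 1: overshoot 10.5 dB → 10.5/7 = 1.5 dB → 7.1 dBV.
Stage 2: 7.1 dBV is 22.1 dB over -15 dBV; at 2:1 that becomes 11.05 dB over, giving -3.95 dBV.

-3.95 dBV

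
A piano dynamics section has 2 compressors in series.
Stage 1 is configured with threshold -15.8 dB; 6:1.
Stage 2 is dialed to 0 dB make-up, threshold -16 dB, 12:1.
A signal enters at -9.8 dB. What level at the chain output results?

-15.9 dB

Stage 1: 6 dB above -15.8 dB, reduced 6:1 to 1 dB above → -14.8 dB.
Stage 2: 1.2 dB above -16 dB, reduced 12:1 to 0.1 dB above → -15.9 dB.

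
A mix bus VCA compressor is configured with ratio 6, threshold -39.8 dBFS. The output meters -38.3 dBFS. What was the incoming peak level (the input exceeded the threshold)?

-30.8 dBFS

The compressed level sits -38.3 − (-39.8) = 1.5 dB over threshold.
Before 6:1 compression the overshoot was 1.5 × 6 = 9 dB, so input = -39.8 + 9 = -30.8 dBFS.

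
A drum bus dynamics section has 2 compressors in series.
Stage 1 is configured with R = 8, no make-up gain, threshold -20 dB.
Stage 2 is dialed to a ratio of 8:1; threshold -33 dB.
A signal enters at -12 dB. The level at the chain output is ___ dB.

Stage 1: 8 dB above -20 dB, reduced 8:1 to 1 dB above → -19 dB.
Stage 2: overshoot 14 dB → 14/8 = 1.75 dB → -31.25 dB.

-31.25 dB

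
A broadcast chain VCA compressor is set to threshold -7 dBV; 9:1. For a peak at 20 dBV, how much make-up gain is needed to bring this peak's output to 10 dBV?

14 dB

Overshoot 27 dB → 27/9 = 3 dB after compression, so the compressed level is -7 + 3 = -4 dBV.
Make-up = target − compressed = 10 − (-4) = 14 dB.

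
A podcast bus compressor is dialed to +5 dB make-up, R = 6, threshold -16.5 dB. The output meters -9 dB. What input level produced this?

Stripping the +5 dB make-up gives -14 dB at the gain stage.
That's 2.5 dB above the -16.5 dB threshold.
Input overshoot = R × output overshoot = 15 dB → input = -16.5 + 15 = -1.5 dB.

-1.5 dB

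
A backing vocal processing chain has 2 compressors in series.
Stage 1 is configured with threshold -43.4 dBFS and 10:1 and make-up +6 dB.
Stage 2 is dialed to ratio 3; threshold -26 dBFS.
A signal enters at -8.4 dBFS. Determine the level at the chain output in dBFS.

-33.9 dBFS

Stage 1: 35 dB above -43.4 dBFS, reduced 10:1 to 3.5 dB above → -39.9 dBFS; +6 dB make-up → -33.9 dBFS.
Stage 2: -33.9 dBFS ≤ -26 dBFS, so stage 2 doesn't engage; output -33.9 dBFS.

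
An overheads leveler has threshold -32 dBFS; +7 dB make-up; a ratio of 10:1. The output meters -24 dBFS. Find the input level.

Stripping the +7 dB make-up gives -31 dBFS at the gain stage.
The compressed level sits -31 − (-32) = 1 dB over threshold.
Input overshoot = R × output overshoot = 10 dB → input = -32 + 10 = -22 dBFS.

-22 dBFS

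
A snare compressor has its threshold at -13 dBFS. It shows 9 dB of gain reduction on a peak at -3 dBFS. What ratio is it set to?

10:1

Input overshoot = -3 − (-13) = 10 dB.
Output overshoot = 10 − 9 = 1 dB.
Ratio = input overshoot / output overshoot = 10 / 1 = 10.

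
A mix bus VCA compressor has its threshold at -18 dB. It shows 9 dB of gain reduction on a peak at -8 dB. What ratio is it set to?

Input overshoot = -8 − (-18) = 10 dB.
Output overshoot = 10 − 9 = 1 dB.
Ratio = input overshoot / output overshoot = 10 / 1 = 10.

10:1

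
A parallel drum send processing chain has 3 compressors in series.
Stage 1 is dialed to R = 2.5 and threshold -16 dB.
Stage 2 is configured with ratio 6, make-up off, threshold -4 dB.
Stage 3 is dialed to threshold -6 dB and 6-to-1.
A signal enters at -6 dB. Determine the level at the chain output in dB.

-12 dB

Stage 1: -6 dB is 10 dB over -16 dB; at 2.5:1 that becomes 4 dB over, giving -12 dB.
Stage 2: -12 dB ≤ -4 dB, so stage 2 doesn't engage; output -12 dB.
Stage 3: below threshold (-12 ≤ -6); passes unchanged; output -12 dB.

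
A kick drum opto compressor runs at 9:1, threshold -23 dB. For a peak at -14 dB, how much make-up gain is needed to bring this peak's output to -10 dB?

12 dB

The peak compresses to -23 + 9/9 = -22 dB.
To reach -10 dB requires -10 − (-22) = 12 dB of make-up.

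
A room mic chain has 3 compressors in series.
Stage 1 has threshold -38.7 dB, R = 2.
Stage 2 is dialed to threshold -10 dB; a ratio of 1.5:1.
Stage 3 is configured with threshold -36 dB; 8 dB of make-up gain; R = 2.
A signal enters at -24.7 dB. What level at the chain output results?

Stage 1: 14 dB above -38.7 dB, reduced 2:1 to 7 dB above → -31.7 dB.
Stage 2: -31.7 dB ≤ -10 dB, so stage 2 doesn't engage; output -31.7 dB.
Stage 3: -31.7 dB is 4.3 dB over -36 dB; at 2:1 that becomes 2.15 dB over, giving -33.85 dB; +8 dB make-up → -25.85 dB.

-25.85 dB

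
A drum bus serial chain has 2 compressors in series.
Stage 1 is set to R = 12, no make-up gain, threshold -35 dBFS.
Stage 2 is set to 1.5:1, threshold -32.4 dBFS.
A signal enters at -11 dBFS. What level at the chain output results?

-33 dBFS

Stage 1: -11 dBFS is 24 dB over -35 dBFS; at 12:1 that becomes 2 dB over, giving -33 dBFS.
Stage 2: -33 dBFS ≤ -32.4 dBFS, so stage 2 doesn't engage; output -33 dBFS.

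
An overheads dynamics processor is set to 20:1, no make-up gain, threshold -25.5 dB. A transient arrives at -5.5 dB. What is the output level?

The input is 20 dB above the -25.5 dB threshold.
The 20 dB excess becomes 1 dB after 20:1 reduction.
So the level is -25.5 + 1 = -24.5 dB.

-24.5 dB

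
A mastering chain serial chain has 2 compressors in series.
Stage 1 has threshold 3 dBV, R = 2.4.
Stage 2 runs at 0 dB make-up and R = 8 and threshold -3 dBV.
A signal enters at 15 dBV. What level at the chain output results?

Stage 1: 15 dBV is 12 dB over 3 dBV; at 2.4:1 that becomes 5 dB over, giving 8 dBV.
Stage 2: overshoot 11 dB → 11/8 = 1.375 dB → -1.625 dBV.

-1.625 dBV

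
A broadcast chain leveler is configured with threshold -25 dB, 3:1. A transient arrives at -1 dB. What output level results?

-17 dB

-1 dB sits 24 dB over threshold.
At 3:1 the overshoot is divided by 3, leaving 8 dB above threshold.
Output = -25 + 8 = -17 dB.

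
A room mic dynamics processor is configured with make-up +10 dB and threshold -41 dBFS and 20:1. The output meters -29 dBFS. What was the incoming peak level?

-1 dBFS

Remove make-up: -29 − 10 = -39 dBFS.
Post-compression overshoot = -39 − (-41) = 2 dB.
Before 20:1 compression the overshoot was 2 × 20 = 40 dB, so input = -41 + 40 = -1 dBFS.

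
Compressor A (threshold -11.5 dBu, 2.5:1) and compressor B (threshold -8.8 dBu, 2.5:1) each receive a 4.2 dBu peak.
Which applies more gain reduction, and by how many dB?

A, by 1.62 dB

A: overshoot 15.7 dB → output overshoot 6.28 dB → GR 9.42 dB.
B: overshoot 13 dB → output overshoot 5.2 dB → GR 7.8 dB.
A reduces 1.62 dB more.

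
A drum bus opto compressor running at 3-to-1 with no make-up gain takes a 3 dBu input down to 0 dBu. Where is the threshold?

-1.5 dBu

Input is 4.5 dB above T (since output overshoot × R = input overshoot: (0 − T)·3 = 3 − T gives T = -1.5 dBu).
Check: -1.5 + (3 − (-1.5))/3 = -1.5 + 1.5 = 0 dBu. ✓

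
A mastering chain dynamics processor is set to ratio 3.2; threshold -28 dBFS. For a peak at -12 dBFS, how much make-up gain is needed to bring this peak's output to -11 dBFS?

Overshoot 16 dB → 16/3.2 = 5 dB after compression, so the compressed level is -28 + 5 = -23 dBFS.
Make-up = target − compressed = -11 − (-23) = 12 dB.

12 dB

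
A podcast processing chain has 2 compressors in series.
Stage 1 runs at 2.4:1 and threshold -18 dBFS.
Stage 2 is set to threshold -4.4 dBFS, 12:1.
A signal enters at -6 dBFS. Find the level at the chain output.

Stage 1: 12 dB above -18 dBFS, reduced 2.4:1 to 5 dB above → -13 dBFS.
Stage 2: below threshold (-13 ≤ -4.4); passes unchanged; output -13 dBFS.

-13 dBFS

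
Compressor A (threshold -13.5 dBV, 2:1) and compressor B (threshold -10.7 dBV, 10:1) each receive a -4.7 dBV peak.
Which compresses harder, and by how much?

B, by 1 dB

A: GR = 8.8 − 8.8/2 = 4.4 dB.
B: GR = 6 − 6/10 = 5.4 dB.
B applies 1 dB more gain reduction.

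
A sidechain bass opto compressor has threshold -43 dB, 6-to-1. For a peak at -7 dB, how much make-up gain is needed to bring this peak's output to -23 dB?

14 dB

The peak compresses to -43 + 36/6 = -37 dB.
To reach -23 dB requires -23 − (-37) = 14 dB of make-up.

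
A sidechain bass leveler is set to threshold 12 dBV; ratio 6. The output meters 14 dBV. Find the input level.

That's 2 dB above the 12 dBV threshold.
Before 6:1 compression the overshoot was 2 × 6 = 12 dB, so input = 12 + 12 = 24 dBV.

24 dBV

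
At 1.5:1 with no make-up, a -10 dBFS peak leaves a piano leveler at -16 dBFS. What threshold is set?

-28 dBFS

Gain reduction = -10 − (-16) = 6 dB; output overshoot = GR / (R − 1) = 6 / 0.5 = 12 dB.
Threshold = output − output overshoot = -16 − 12 = -28 dBFS.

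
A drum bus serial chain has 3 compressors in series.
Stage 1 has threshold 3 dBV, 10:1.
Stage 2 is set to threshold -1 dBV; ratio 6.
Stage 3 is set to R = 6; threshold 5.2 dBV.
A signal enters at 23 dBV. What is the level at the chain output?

Stage 1: 23 dBV is 20 dB over 3 dBV; at 10:1 that becomes 2 dB over, giving 5 dBV.
Stage 2: 5 dBV is 6 dB over -1 dBV; at 6:1 that becomes 1 dB over, giving 0 dBV.
Stage 3: 0 dBV is at or below the 5.2 dBV threshold — no compression; output 0 dBV.

0 dBV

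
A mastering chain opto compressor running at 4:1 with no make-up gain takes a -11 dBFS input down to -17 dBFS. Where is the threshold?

-19 dBFS

Let T be the threshold. Output overshoot = (input overshoot)/R, so -17 − T = (-11 − T)/4.
4·(-17 − T) = -11 − T → 3·T = -68 − (-11) = -57.
T = -57/3 = -19 dBFS.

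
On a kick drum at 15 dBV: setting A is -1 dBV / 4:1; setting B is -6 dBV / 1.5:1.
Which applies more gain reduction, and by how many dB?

A, by 5 dB

A: 16 dB over, compressed to 4 dB over, so 12 dB of GR.
B: 21 dB over, compressed to 14 dB over, so 7 dB of GR.
A reduces 5 dB more.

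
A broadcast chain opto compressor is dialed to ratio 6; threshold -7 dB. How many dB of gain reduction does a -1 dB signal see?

Overshoot = -1 − (-7) = 6 dB.
A 6:1 ratio leaves 1 dB of that excess.
GR = overshoot in − overshoot out = 6 − 1 = 5 dB.

5 dB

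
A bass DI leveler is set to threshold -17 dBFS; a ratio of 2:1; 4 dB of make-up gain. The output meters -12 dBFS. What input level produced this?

Stripping the +4 dB make-up gives -16 dBFS at the gain stage.
That's 1 dB above the -17 dBFS threshold.
Input overshoot = R × output overshoot = 2 dB → input = -17 + 2 = -15 dBFS.

-15 dBFS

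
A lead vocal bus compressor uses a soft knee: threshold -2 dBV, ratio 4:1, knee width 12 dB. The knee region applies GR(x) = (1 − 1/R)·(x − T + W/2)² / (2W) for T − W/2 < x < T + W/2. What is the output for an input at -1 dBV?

-2.53125 dBV

x − T + W/2 = -1 − (-2) + 6 = 7.
GR = (1 − 1/4) × 7² / 24 = 0.75 × 49 / 24 = 1.53125 dB.
Output = -1 − 1.53125 = -2.53125 dBV.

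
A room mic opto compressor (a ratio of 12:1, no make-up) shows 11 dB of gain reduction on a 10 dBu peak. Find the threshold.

Let T be the threshold. Output overshoot = (input overshoot)/R, so -1 − T = (10 − T)/12.
12·(-1 − T) = 10 − T → 11·T = -12 − 10 = -22.
T = -22/11 = -2 dBu.

-2 dBu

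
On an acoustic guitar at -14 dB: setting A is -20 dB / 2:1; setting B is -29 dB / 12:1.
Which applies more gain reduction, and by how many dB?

A: overshoot 6 dB → output overshoot 3 dB → GR 3 dB.
B: overshoot 15 dB → output overshoot 1.25 dB → GR 13.75 dB.
B reduces 10.75 dB more.

B, by 10.75 dB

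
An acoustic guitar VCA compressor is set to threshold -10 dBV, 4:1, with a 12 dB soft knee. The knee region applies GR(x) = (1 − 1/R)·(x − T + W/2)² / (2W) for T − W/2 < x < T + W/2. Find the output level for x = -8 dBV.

x − T + W/2 = -8 − (-10) + 6 = 8.
GR = (1 − 1/4) × 8² / 24 = 0.75 × 64 / 24 = 2 dB.
Output = -8 − 2 = -10 dBV.

-10 dBV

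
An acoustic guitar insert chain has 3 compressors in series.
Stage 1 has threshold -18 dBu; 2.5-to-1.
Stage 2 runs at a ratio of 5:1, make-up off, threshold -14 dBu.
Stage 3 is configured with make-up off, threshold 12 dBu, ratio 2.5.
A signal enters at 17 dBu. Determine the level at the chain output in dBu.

Stage 1: 35 dB above -18 dBu, reduced 2.5:1 to 14 dB above → -4 dBu.
Stage 2: overshoot 10 dB → 10/5 = 2 dB → -12 dBu.
Stage 3: -12 dBu ≤ 12 dBu, so stage 3 doesn't engage; output -12 dBu.

-12 dBu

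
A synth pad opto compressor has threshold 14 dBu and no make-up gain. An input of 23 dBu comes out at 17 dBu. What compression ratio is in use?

3:1

Input overshoot = 23 − 14 = 9 dB; output overshoot = 17 − 14 = 3 dB.
Ratio = 9 / 3 = 3.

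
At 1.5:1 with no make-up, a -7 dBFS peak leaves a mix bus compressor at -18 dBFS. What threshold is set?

Input is 33 dB above T (since output overshoot × R = input overshoot: (-18 − T)·1.5 = -7 − T gives T = -40 dBFS).
Check: -40 + (-7 − (-40))/1.5 = -40 + 22 = -18 dBFS. ✓

-40 dBFS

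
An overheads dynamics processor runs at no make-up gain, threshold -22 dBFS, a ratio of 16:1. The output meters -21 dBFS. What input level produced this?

The compressed level sits -21 − (-22) = 1 dB over threshold.
Input overshoot = R × output overshoot = 16 dB → input = -22 + 16 = -6 dBFS.

-6 dBFS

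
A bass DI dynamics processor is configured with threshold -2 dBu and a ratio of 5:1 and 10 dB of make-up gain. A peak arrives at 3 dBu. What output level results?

9 dBu

Overshoot: 3 − (-2) = 5 dB.
5:1 compression reduces that to 5/5 = 1 dB over.
That puts the output at -1 dBu; make-up adds 10 dB, giving 9 dBu.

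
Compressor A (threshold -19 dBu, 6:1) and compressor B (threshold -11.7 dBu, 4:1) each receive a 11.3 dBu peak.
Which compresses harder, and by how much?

A, by 8 dB

A: GR = 30.3 − 30.3/6 = 25.25 dB.
B: GR = 23 − 23/4 = 17.25 dB.
Difference: 8 dB in favour of A.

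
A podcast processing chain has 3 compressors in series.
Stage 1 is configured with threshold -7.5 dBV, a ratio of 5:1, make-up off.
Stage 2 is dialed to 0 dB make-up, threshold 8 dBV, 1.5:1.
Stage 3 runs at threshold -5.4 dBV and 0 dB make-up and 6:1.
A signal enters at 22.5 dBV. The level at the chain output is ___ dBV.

-4.75 dBV

Stage 1: 30 dB above -7.5 dBV, reduced 5:1 to 6 dB above → -1.5 dBV.
Stage 2: -1.5 dBV ≤ 8 dBV, so stage 2 doesn't engage; output -1.5 dBV.
Stage 3: 3.9 dB above -5.4 dBV, reduced 6:1 to 0.65 dB above → -4.75 dBV.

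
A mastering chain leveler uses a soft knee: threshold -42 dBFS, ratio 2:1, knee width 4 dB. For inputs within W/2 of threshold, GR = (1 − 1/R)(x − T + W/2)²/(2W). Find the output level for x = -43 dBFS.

-43.0625 dBFS

x − T + W/2 = -43 − (-42) + 2 = 1.
GR = (1 − 1/2) × 1² / 8 = 0.5 × 1 / 8 = 0.0625 dB.
Output = -43 − 0.0625 = -43.0625 dBFS.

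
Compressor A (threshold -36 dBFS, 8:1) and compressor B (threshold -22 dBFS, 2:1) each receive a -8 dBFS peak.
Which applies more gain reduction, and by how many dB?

A: overshoot 28 dB → output overshoot 3.5 dB → GR 24.5 dB.
B: overshoot 14 dB → output overshoot 7 dB → GR 7 dB.
A reduces 17.5 dB more.

A, by 17.5 dB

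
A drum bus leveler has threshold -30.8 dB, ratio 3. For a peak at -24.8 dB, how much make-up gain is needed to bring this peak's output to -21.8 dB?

The peak compresses to -30.8 + 6/3 = -28.8 dB.
To reach -21.8 dB requires -21.8 − (-28.8) = 7 dB of make-up.

7 dB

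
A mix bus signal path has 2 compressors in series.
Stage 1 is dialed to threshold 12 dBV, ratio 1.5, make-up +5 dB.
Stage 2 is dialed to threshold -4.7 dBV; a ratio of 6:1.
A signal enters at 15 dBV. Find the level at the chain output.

Stage 1: overshoot 3 dB → 3/1.5 = 2 dB → 14 dBV; +5 dB make-up → 19 dBV.
Stage 2: overshoot 23.7 dB → 23.7/6 = 3.95 dB → -0.75 dBV.

-0.75 dBV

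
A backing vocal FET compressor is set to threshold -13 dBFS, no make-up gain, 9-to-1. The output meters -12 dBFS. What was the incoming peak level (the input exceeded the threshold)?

The compressed level sits -12 − (-13) = 1 dB over threshold.
Input overshoot = R × output overshoot = 9 dB → input = -13 + 9 = -4 dBFS.

-4 dBFS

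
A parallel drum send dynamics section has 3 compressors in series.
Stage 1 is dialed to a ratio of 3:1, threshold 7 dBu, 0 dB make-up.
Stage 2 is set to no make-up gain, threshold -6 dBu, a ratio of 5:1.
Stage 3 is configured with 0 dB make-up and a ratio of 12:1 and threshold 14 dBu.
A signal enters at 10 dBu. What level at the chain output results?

-3.2 dBu

Stage 1: overshoot 3 dB → 3/3 = 1 dB → 8 dBu.
Stage 2: overshoot 14 dB → 14/5 = 2.8 dB → -3.2 dBu.
Stage 3: -3.2 dBu ≤ 14 dBu, so stage 3 doesn't engage; output -3.2 dBu.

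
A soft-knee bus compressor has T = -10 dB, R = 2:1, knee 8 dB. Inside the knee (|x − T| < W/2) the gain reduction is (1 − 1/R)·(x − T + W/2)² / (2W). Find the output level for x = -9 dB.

-9.78125 dB

x − T + W/2 = -9 − (-10) + 4 = 5.
GR = (1 − 1/2) × 5² / 16 = 0.5 × 25 / 16 = 0.78125 dB.
Output = -9 − 0.78125 = -9.78125 dB.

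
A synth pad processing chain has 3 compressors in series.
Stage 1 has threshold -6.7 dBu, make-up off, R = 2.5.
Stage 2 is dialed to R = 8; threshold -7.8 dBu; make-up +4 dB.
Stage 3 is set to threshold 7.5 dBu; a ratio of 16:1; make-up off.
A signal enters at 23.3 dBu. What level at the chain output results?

-2.1625 dBu

Stage 1: 23.3 dBu is 30 dB over -6.7 dBu; at 2.5:1 that becomes 12 dB over, giving 5.3 dBu.
Stage 2: 5.3 dBu is 13.1 dB over -7.8 dBu; at 8:1 that becomes 1.6375 dB over, giving -6.1625 dBu; +4 dB make-up → -2.1625 dBu.
Stage 3: below threshold (-2.1625 ≤ 7.5); passes unchanged; output -2.1625 dBu.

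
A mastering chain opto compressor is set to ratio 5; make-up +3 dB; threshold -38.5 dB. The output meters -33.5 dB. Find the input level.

Before make-up, the level was -33.5 − 3 = -36.5 dB.
That's 2 dB above the -38.5 dB threshold.
Input overshoot = R × output overshoot = 10 dB → input = -38.5 + 10 = -28.5 dB.

-28.5 dB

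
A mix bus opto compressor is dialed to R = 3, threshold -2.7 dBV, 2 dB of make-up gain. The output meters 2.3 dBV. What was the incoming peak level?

Before make-up, the level was 2.3 − 2 = 0.3 dBV.
Post-compression overshoot = 0.3 − (-2.7) = 3 dB.
Input overshoot = R × output overshoot = 9 dB → input = -2.7 + 9 = 6.3 dBV.

6.3 dBV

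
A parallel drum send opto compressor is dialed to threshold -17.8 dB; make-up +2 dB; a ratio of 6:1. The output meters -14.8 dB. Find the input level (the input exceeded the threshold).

-11.8 dB

Before make-up, the level was -14.8 − 2 = -16.8 dB.
That's 1 dB above the -17.8 dB threshold.
Before 6:1 compression the overshoot was 1 × 6 = 6 dB, so input = -17.8 + 6 = -11.8 dB.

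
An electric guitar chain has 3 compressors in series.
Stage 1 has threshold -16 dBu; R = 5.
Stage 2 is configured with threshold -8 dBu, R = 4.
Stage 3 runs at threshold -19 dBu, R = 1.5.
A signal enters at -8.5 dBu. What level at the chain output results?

Stage 1: overshoot 7.5 dB → 7.5/5 = 1.5 dB → -14.5 dBu.
Stage 2: -14.5 dBu is at or below the -8 dBu threshold — no compression; output -14.5 dBu.
Stage 3: -14.5 dBu is 4.5 dB over -19 dBu; at 1.5:1 that becomes 3 dB over, giving -16 dBu.

-16 dBu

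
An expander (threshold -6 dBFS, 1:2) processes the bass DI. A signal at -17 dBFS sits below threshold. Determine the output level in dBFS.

-28 dBFS

The input is 11 dB below the -6 dBFS threshold.
A 1:2 expander multiplies undershoot by 2: 11 × 2 = 22 dB below threshold.
Output = -6 − 22 = -28 dBFS.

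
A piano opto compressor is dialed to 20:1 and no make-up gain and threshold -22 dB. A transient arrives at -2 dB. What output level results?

-2 dB sits 20 dB over threshold.
At 20:1 the overshoot is divided by 20, leaving 1 dB above threshold.
Output = -22 + 1 = -21 dB.

-21 dB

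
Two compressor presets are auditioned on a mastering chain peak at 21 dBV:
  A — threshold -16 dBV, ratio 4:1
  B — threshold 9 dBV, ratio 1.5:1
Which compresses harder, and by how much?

A: 37 dB over, compressed to 9.25 dB over, so 27.75 dB of GR.
B: 12 dB over, compressed to 8 dB over, so 4 dB of GR.
A applies 23.75 dB more gain reduction.

A, by 23.75 dB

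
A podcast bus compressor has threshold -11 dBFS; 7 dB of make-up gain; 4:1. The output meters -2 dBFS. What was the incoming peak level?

-3 dBFS

Before make-up, the level was -2 − 7 = -9 dBFS.
Post-compression overshoot = -9 − (-11) = 2 dB.
Undo the ratio: input overshoot = 2 × 4 = 8 dB, giving input = -3 dBFS.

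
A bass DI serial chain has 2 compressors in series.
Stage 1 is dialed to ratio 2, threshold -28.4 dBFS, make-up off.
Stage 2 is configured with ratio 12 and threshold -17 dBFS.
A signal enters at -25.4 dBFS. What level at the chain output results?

Stage 1: overshoot 3 dB → 3/2 = 1.5 dB → -26.9 dBFS.
Stage 2: -26.9 dBFS is at or below the -17 dBFS threshold — no compression; output -26.9 dBFS.

-26.9 dBFS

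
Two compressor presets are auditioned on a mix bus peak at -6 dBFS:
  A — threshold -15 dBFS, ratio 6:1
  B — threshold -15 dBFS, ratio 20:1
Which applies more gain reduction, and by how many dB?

B, by 1.05 dB

A: overshoot 9 dB → output overshoot 1.5 dB → GR 7.5 dB.
B: overshoot 9 dB → output overshoot 0.45 dB → GR 8.55 dB.
B applies 1.05 dB more gain reduction.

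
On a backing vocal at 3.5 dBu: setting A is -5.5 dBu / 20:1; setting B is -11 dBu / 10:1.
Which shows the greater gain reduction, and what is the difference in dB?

A: overshoot 9 dB → output overshoot 0.45 dB → GR 8.55 dB.
B: overshoot 14.5 dB → output overshoot 1.45 dB → GR 13.05 dB.
B reduces 4.5 dB more.

B, by 4.5 dB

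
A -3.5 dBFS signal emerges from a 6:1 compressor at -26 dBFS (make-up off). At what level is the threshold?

Input is 27 dB above T (since output overshoot × R = input overshoot: (-26 − T)·6 = -3.5 − T gives T = -30.5 dBFS).
Check: -30.5 + (-3.5 − (-30.5))/6 = -30.5 + 4.5 = -26 dBFS. ✓

-30.5 dBFS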